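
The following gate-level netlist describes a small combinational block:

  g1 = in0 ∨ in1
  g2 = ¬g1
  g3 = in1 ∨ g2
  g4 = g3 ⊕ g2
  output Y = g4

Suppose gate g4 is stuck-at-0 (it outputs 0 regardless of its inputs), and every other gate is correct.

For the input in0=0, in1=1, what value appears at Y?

0

Propagate with g4 forced: g1=1, g2=0, g3=1, g4=0 [stuck-at-0].
So Y = 0. (Without the fault it would be 1.)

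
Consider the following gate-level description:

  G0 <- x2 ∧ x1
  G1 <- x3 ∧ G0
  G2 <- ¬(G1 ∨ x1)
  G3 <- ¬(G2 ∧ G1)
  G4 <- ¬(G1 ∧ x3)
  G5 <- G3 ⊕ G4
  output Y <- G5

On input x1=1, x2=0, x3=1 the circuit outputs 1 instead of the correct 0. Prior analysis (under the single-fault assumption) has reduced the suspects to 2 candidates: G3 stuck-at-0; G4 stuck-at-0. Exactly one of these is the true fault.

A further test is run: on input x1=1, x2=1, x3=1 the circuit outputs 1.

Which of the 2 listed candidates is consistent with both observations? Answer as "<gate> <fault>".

Evaluate each candidate on input x1=1, x2=1, x3=1:
  G3 stuck-at-0: G0=1, G1=1, G2=0, G3=0 [stuck-at-0], G4=0, G5=0 → 0 — eliminated
  G4 stuck-at-0: G0=1, G1=1, G2=0, G3=1, G4=0 [stuck-at-0], G5=1 → 1 — matches
Only G4 stuck-at-0 reproduces the observed 1.

G4 stuck-at-0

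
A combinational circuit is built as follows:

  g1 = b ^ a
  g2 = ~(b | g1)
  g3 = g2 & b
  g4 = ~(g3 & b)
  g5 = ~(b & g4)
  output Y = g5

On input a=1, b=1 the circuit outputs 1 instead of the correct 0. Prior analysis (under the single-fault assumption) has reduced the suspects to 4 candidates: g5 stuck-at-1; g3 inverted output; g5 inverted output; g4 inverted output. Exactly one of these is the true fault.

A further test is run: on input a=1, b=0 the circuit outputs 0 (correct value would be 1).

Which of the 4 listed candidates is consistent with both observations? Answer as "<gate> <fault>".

g5 inverted output

Evaluate each candidate on input a=1, b=0:
  g5 stuck-at-1: g1=1, g2=0, g3=0, g4=1, g5=1 [stuck-at-1] → 1 — eliminated
  g3 inverted output: g1=1, g2=0, g3=1 [inverted output], g4=1, g5=1 → 1 — eliminated
  g5 inverted output: g1=1, g2=0, g3=0, g4=1, g5=0 [inverted output] → 0 — matches
  g4 inverted output: g1=1, g2=0, g3=0, g4=0 [inverted output], g5=1 → 1 — eliminated
Only g5 inverted output reproduces the observed 0.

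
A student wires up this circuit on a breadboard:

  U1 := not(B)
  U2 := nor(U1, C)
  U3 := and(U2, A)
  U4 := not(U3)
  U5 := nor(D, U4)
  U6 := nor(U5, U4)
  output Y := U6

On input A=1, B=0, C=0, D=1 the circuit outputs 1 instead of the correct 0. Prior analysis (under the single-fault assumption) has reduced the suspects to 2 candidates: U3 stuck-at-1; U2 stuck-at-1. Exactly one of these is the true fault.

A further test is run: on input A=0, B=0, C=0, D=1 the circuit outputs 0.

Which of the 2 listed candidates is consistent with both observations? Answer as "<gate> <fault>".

U2 stuck-at-1

Evaluate each candidate on input A=0, B=0, C=0, D=1:
  U3 stuck-at-1: U1=1, U2=0, U3=1 [stuck-at-1], U4=0, U5=0, U6=1 → 1 — eliminated
  U2 stuck-at-1: U1=1, U2=1 [stuck-at-1], U3=0, U4=1, U5=0, U6=0 → 0 — matches
Only U2 stuck-at-1 reproduces the observed 0.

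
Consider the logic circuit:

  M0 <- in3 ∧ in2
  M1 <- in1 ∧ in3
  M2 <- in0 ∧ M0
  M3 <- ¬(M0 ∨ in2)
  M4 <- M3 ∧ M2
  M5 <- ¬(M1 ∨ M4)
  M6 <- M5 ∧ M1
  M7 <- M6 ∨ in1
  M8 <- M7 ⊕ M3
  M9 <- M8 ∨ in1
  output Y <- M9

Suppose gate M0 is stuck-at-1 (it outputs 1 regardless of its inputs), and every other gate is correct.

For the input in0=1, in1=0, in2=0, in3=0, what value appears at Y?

Propagate with M0 forced: M0=1 [stuck-at-1], M1=0, M2=1, M3=0, M4=0, M5=1, M6=0, M7=0, M8=0, M9=0.
So Y = 0. (Without the fault it would be 1.)

0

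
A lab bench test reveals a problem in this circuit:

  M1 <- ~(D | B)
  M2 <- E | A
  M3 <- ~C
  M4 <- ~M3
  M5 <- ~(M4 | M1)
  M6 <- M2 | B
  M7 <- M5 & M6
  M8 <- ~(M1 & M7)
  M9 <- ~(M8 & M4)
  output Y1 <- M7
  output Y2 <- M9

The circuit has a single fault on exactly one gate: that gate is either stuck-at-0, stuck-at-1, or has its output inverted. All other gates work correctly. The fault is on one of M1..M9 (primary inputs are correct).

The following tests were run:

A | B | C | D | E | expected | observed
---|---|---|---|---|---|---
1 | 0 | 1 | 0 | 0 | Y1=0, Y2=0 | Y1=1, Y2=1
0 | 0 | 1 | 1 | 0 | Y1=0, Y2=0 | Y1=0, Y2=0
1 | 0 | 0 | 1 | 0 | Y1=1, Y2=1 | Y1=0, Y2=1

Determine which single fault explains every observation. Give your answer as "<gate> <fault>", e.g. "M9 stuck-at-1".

M5 inverted output

Fault-free values for test 1 (A=1, B=0, C=1, D=0, E=0): M1=1, M2=1, M3=0, M4=1, M5=0, M6=1, M7=0, M8=1, M9=0, giving Y1=0, Y2=0. Observed Y1=1, Y2=1.
Test 1: faults giving observed Y1=1, Y2=1 are {M5 stuck-at-1, M5 inverted output, M7 stuck-at-1, M7 inverted output}.
Test 2 (A=0, B=0, C=1, D=1, E=0): fault-free M1=0, M2=0, M3=0, M4=1, M5=0, M6=0, M7=0, M8=1, M9=0 → Y1=0, Y2=0; observed Y1=0, Y2=0. Eliminates M7 stuck-at-1, M7 inverted output.
Test 3 (A=1, B=0, C=0, D=1, E=0): fault-free M1=0, M2=1, M3=1, M4=0, M5=1, M6=1, M7=1, M8=1, M9=1 → Y1=1, Y2=1; observed Y1=0, Y2=1. Eliminates M5 stuck-at-1.
Only M5 inverted output is consistent with every test.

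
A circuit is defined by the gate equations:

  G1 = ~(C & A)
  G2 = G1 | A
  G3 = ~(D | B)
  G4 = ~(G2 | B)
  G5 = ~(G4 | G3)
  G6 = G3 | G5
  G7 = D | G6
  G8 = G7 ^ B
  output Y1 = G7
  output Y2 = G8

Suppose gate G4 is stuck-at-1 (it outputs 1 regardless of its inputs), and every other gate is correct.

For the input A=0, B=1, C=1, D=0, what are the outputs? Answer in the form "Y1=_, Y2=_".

Propagate with G4 forced: G1=1, G2=1, G3=0, G4=1 [stuck-at-1], G5=0, G6=0, G7=0, G8=1.
So the outputs are Y1=0, Y2=1. (Without the fault they would be Y1=1, Y2=0.)

Y1=0, Y2=1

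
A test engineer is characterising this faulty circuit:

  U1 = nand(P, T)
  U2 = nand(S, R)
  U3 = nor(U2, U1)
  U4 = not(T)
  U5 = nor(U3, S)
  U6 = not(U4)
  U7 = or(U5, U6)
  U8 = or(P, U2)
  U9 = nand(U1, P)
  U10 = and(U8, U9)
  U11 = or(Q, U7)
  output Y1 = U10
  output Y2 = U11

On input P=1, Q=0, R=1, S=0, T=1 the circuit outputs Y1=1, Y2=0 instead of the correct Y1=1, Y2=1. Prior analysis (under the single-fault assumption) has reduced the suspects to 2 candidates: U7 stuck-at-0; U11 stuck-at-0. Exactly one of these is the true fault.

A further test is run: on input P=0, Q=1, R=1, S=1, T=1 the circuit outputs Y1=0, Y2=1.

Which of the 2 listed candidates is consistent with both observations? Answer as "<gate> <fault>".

U7 stuck-at-0

Evaluate each candidate on input P=0, Q=1, R=1, S=1, T=1:
  U7 stuck-at-0: U1=1, U2=0, U3=0, U4=0, U5=0, U6=1, U7=0 [stuck-at-0], U8=0, U9=1, U10=0, U11=1 → Y1=0, Y2=1 — matches
  U11 stuck-at-0: U1=1, U2=0, U3=0, U4=0, U5=0, U6=1, U7=1, U8=0, U9=1, U10=0, U11=0 [stuck-at-0] → Y1=0, Y2=0 — eliminated
Only U7 stuck-at-0 reproduces the observed Y1=0, Y2=1.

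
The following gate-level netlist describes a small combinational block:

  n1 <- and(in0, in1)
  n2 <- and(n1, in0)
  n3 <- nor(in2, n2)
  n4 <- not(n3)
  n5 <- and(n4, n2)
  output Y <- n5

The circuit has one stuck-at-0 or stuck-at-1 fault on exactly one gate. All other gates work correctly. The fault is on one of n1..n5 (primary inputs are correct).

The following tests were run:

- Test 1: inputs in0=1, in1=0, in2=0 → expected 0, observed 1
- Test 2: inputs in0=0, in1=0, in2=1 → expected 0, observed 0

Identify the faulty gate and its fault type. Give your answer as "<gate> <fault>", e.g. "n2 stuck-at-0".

Fault-free values for test 1 (in0=1, in1=0, in2=0): n1=0, n2=0, n3=1, n4=0, n5=0, giving Y=0. Observed 1.
Test 1: faults giving observed 1 are {n1 stuck-at-1, n2 stuck-at-1, n5 stuck-at-1}.
Test 2 (in0=0, in1=0, in2=1): fault-free n1=0, n2=0, n3=0, n4=1, n5=0 → 0; observed 0. Eliminates n2 stuck-at-1, n5 stuck-at-1.
Only n1 stuck-at-1 is consistent with every test.

n1 stuck-at-1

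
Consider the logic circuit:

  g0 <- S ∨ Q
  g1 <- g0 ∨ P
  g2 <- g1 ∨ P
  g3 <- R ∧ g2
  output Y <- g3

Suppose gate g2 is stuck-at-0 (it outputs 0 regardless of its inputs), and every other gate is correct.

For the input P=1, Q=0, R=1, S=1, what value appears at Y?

Propagate with g2 forced: g0=1, g1=1, g2=0 [stuck-at-0], g3=0.
So Y = 0. (Without the fault it would be 1.)

0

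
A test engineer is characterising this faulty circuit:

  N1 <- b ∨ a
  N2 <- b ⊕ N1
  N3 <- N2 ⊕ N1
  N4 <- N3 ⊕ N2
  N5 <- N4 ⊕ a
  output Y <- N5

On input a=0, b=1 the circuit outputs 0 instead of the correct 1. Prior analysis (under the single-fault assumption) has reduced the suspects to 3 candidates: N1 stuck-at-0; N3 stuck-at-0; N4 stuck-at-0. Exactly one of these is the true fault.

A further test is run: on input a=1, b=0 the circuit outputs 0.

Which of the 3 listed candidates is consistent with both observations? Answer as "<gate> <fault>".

N3 stuck-at-0

Evaluate each candidate on input a=1, b=0:
  N1 stuck-at-0: N1=0 [stuck-at-0], N2=0, N3=0, N4=0, N5=1 → 1 — eliminated
  N3 stuck-at-0: N1=1, N2=1, N3=0 [stuck-at-0], N4=1, N5=0 → 0 — matches
  N4 stuck-at-0: N1=1, N2=1, N3=0, N4=0 [stuck-at-0], N5=1 → 1 — eliminated
Only N3 stuck-at-0 reproduces the observed 0.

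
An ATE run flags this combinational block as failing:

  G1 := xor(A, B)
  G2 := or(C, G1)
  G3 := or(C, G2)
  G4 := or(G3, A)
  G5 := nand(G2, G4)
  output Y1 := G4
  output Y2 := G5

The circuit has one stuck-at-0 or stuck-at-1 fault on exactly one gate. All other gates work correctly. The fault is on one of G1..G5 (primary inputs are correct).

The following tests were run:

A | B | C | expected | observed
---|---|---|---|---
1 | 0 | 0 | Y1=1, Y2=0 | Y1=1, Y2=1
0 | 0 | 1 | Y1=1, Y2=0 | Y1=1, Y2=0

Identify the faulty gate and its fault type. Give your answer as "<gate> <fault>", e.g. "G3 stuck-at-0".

G1 stuck-at-0

Fault-free values for test 1 (A=1, B=0, C=0): G1=1, G2=1, G3=1, G4=1, G5=0, giving Y1=1, Y2=0. Observed Y1=1, Y2=1.
Test 1: faults giving observed Y1=1, Y2=1 are {G1 stuck-at-0, G2 stuck-at-0, G5 stuck-at-1}.
Test 2 (A=0, B=0, C=1): fault-free G1=0, G2=1, G3=1, G4=1, G5=0 → Y1=1, Y2=0; observed Y1=1, Y2=0. Eliminates G2 stuck-at-0, G5 stuck-at-1.
Only G1 stuck-at-0 is consistent with every test.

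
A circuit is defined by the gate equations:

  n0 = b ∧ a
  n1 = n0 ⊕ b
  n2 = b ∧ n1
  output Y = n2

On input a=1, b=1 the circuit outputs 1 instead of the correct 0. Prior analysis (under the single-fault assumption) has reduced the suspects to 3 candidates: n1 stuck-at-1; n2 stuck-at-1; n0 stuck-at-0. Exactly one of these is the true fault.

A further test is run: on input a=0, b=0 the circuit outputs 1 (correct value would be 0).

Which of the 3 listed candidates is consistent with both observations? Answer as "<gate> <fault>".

Evaluate each candidate on input a=0, b=0:
  n1 stuck-at-1: n0=0, n1=1 [stuck-at-1], n2=0 → 0 — eliminated
  n2 stuck-at-1: n0=0, n1=0, n2=1 [stuck-at-1] → 1 — matches
  n0 stuck-at-0: n0=0 [stuck-at-0], n1=0, n2=0 → 0 — eliminated
Only n2 stuck-at-1 reproduces the observed 1.

n2 stuck-at-1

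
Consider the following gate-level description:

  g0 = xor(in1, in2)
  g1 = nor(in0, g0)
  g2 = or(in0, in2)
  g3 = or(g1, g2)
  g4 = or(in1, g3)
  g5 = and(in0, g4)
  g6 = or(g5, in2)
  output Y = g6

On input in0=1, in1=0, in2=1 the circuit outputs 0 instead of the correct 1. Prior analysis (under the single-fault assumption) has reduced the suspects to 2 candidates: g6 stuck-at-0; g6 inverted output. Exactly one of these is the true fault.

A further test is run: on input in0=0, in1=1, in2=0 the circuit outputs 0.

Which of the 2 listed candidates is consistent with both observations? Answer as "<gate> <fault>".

Evaluate each candidate on input in0=0, in1=1, in2=0:
  g6 stuck-at-0: g0=1, g1=0, g2=0, g3=0, g4=1, g5=0, g6=0 [stuck-at-0] → 0 — matches
  g6 inverted output: g0=1, g1=0, g2=0, g3=0, g4=1, g5=0, g6=1 [inverted output] → 1 — eliminated
Only g6 stuck-at-0 reproduces the observed 0.

g6 stuck-at-0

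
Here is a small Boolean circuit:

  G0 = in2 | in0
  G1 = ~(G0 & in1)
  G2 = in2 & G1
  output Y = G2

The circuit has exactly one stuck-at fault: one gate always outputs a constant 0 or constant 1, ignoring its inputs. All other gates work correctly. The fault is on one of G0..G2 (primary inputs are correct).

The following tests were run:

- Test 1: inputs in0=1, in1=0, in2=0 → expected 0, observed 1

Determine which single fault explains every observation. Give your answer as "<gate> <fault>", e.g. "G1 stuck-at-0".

Fault-free values for test 1 (in0=1, in1=0, in2=0): G0=1, G1=1, G2=0, giving Y=0. Observed 1.
Test 1: faults giving observed 1 are {G2 stuck-at-1}.
Only G2 stuck-at-1 is consistent with every test.

G2 stuck-at-1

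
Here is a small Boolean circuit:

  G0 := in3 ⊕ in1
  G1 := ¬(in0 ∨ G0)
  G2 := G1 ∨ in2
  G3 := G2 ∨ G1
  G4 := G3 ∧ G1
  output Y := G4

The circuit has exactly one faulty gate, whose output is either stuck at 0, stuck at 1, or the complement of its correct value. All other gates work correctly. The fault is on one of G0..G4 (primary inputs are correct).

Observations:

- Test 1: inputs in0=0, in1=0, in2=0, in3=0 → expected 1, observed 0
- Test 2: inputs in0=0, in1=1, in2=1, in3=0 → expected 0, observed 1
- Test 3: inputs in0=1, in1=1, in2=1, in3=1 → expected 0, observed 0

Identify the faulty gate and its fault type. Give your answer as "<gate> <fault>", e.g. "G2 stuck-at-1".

G0 inverted output

Fault-free values for test 1 (in0=0, in1=0, in2=0, in3=0): G0=0, G1=1, G2=1, G3=1, G4=1, giving Y=1. Observed 0.
Test 1: faults giving observed 0 are {G0 stuck-at-1, G0 inverted output, G1 stuck-at-0, G1 inverted output, G3 stuck-at-0, G3 inverted output, G4 stuck-at-0, G4 inverted output}.
Test 2 (in0=0, in1=1, in2=1, in3=0): fault-free G0=1, G1=0, G2=1, G3=1, G4=0 → 0; observed 1. Eliminates G0 stuck-at-1, G1 stuck-at-0, G3 stuck-at-0, G3 inverted output, G4 stuck-at-0.
Test 3 (in0=1, in1=1, in2=1, in3=1): fault-free G0=0, G1=0, G2=1, G3=1, G4=0 → 0; observed 0. Eliminates G1 inverted output, G4 inverted output.
Only G0 inverted output is consistent with every test.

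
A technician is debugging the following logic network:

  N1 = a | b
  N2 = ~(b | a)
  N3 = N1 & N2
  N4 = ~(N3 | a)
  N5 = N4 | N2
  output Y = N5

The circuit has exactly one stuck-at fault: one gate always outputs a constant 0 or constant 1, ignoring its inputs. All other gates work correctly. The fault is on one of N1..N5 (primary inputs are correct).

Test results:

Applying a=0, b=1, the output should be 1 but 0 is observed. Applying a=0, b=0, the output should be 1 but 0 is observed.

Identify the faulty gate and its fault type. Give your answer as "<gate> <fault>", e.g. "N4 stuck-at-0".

N5 stuck-at-0

Fault-free values for test 1 (a=0, b=1): N1=1, N2=0, N3=0, N4=1, N5=1, giving Y=1. Observed 0.
Test 1: faults giving observed 0 are {N3 stuck-at-1, N4 stuck-at-0, N5 stuck-at-0}.
Test 2 (a=0, b=0): fault-free N1=0, N2=1, N3=0, N4=1, N5=1 → 1; observed 0. Eliminates N3 stuck-at-1, N4 stuck-at-0.
Only N5 stuck-at-0 is consistent with every test.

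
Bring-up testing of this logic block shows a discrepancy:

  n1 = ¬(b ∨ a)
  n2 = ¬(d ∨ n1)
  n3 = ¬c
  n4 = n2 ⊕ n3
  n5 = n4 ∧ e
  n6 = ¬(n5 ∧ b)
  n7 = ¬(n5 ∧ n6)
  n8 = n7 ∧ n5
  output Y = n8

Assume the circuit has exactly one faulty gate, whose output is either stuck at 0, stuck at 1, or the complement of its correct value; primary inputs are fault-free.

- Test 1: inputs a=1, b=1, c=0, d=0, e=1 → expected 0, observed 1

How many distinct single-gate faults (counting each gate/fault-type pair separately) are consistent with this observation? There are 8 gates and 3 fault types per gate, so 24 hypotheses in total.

Fault-free: n1=0, n2=1, n3=1, n4=0, n5=0, n6=1, n7=1, n8=0 → 0. Observed 1.
  n1: stuck-at-1, inverted output ✓; others ✗
  n2: stuck-at-0, inverted output ✓; others ✗
  n3: stuck-at-0, inverted output ✓; others ✗
  n4: stuck-at-1, inverted output ✓; others ✗
  n5: stuck-at-1, inverted output ✓; others ✗
  n6: none of the 3 fault types match ✗
  n7: none of the 3 fault types match ✗
  n8: stuck-at-1, inverted output ✓; others ✗
Consistent faults: {n1 stuck-at-1, n1 inverted output, n2 stuck-at-0, n2 inverted output, n3 stuck-at-0, n3 inverted output, n4 stuck-at-1, n4 inverted output, n5 stuck-at-1, n5 inverted output, n8 stuck-at-1, n8 inverted output} — 12 in all.

12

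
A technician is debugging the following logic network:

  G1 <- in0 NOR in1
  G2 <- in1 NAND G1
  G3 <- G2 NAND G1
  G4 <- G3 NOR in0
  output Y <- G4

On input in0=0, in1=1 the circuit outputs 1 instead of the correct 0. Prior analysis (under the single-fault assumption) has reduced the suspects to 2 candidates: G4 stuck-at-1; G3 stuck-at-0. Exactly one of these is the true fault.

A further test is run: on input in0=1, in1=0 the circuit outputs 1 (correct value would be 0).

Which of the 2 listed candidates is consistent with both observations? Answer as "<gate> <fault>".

Evaluate each candidate on input in0=1, in1=0:
  G4 stuck-at-1: G1=0, G2=1, G3=1, G4=1 [stuck-at-1] → 1 — matches
  G3 stuck-at-0: G1=0, G2=1, G3=0 [stuck-at-0], G4=0 → 0 — eliminated
Only G4 stuck-at-1 reproduces the observed 1.

G4 stuck-at-1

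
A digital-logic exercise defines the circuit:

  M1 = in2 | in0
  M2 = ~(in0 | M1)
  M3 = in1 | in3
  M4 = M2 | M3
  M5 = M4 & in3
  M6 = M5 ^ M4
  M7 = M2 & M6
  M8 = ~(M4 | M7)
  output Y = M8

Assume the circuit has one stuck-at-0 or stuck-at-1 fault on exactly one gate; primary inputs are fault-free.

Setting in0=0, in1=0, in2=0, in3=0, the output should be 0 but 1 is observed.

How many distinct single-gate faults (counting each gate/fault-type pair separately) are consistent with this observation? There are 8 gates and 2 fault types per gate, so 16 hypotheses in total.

Fault-free: M1=0, M2=1, M3=0, M4=1, M5=0, M6=1, M7=1, M8=0 → 0. Observed 1.
  M1: stuck-at-1 ✓; others ✗
  M2: stuck-at-0 ✓; others ✗
  M3: none of the 2 fault types match ✗
  M4: stuck-at-0 ✓; others ✗
  M5: none of the 2 fault types match ✗
  M6: none of the 2 fault types match ✗
  M7: none of the 2 fault types match ✗
  M8: stuck-at-1 ✓; others ✗
Consistent faults: {M1 stuck-at-1, M2 stuck-at-0, M4 stuck-at-0, M8 stuck-at-1} — 4 in all.

4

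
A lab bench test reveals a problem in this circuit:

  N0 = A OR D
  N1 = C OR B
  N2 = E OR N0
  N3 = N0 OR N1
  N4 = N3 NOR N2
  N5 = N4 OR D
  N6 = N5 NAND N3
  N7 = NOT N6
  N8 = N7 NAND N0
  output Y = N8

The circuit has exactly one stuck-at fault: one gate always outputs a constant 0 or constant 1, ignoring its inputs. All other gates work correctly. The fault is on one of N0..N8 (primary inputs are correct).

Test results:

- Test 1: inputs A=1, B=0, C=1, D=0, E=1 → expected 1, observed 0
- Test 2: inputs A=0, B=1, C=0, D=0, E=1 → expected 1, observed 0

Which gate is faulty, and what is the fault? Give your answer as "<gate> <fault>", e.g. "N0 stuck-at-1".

N8 stuck-at-0

Fault-free values for test 1 (A=1, B=0, C=1, D=0, E=1): N0=1, N1=1, N2=1, N3=1, N4=0, N5=0, N6=1, N7=0, N8=1, giving Y=1. Observed 0.
Test 1: faults giving observed 0 are {N4 stuck-at-1, N5 stuck-at-1, N6 stuck-at-0, N7 stuck-at-1, N8 stuck-at-0}.
Test 2 (A=0, B=1, C=0, D=0, E=1): fault-free N0=0, N1=1, N2=1, N3=1, N4=0, N5=0, N6=1, N7=0, N8=1 → 1; observed 0. Eliminates N4 stuck-at-1, N5 stuck-at-1, N6 stuck-at-0, N7 stuck-at-1.
Only N8 stuck-at-0 is consistent with every test.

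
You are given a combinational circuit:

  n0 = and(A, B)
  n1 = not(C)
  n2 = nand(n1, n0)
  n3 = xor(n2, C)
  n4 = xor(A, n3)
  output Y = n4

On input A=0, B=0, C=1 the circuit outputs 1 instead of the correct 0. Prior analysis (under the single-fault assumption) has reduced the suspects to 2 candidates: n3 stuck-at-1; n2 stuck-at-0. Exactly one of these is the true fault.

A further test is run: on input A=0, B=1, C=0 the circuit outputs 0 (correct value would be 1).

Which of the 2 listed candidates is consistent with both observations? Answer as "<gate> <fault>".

n2 stuck-at-0

Evaluate each candidate on input A=0, B=1, C=0:
  n3 stuck-at-1: n0=0, n1=1, n2=1, n3=1 [stuck-at-1], n4=1 → 1 — eliminated
  n2 stuck-at-0: n0=0, n1=1, n2=0 [stuck-at-0], n3=0, n4=0 → 0 — matches
Only n2 stuck-at-0 reproduces the observed 0.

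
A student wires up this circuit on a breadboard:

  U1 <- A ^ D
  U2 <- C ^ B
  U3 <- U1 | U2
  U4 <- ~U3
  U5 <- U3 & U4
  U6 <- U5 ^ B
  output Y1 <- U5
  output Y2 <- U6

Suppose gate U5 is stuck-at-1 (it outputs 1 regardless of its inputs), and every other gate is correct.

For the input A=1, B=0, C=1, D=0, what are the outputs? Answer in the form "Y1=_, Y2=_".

Propagate with U5 forced: U1=1, U2=1, U3=1, U4=0, U5=1 [stuck-at-1], U6=1.
So the outputs are Y1=1, Y2=1. (Without the fault they would be Y1=0, Y2=0.)

Y1=1, Y2=1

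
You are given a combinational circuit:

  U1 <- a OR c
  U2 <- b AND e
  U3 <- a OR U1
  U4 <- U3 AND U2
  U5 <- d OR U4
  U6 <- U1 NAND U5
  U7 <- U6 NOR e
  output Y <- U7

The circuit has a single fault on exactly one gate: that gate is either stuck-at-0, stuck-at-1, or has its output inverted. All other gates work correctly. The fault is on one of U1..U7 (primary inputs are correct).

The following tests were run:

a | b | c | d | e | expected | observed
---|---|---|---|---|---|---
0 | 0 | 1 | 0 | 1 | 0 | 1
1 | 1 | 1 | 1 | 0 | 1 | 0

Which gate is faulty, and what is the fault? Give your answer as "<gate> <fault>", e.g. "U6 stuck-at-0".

Fault-free values for test 1 (a=0, b=0, c=1, d=0, e=1): U1=1, U2=0, U3=1, U4=0, U5=0, U6=1, U7=0, giving Y=0. Observed 1.
Test 1: faults giving observed 1 are {U7 stuck-at-1, U7 inverted output}.
Test 2 (a=1, b=1, c=1, d=1, e=0): fault-free U1=1, U2=0, U3=1, U4=0, U5=1, U6=0, U7=1 → 1; observed 0. Eliminates U7 stuck-at-1.
Only U7 inverted output is consistent with every test.

U7 inverted output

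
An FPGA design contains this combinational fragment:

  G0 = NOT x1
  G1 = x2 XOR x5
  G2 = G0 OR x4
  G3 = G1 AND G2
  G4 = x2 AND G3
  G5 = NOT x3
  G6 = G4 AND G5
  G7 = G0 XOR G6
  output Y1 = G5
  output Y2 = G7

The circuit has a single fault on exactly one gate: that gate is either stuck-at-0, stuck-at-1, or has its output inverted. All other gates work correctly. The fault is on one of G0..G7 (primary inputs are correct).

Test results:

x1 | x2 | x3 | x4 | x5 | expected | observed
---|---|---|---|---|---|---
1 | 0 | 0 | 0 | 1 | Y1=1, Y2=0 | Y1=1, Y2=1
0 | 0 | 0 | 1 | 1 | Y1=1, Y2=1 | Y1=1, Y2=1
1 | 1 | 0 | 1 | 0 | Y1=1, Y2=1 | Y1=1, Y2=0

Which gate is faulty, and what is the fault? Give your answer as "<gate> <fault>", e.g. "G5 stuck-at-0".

G0 stuck-at-1

Fault-free values for test 1 (x1=1, x2=0, x3=0, x4=0, x5=1): G0=0, G1=1, G2=0, G3=0, G4=0, G5=1, G6=0, G7=0, giving Y1=1, Y2=0. Observed Y1=1, Y2=1.
Test 1: faults giving observed Y1=1, Y2=1 are {G0 stuck-at-1, G0 inverted output, G4 stuck-at-1, G4 inverted output, G6 stuck-at-1, G6 inverted output, G7 stuck-at-1, G7 inverted output}.
Test 2 (x1=0, x2=0, x3=0, x4=1, x5=1): fault-free G0=1, G1=1, G2=1, G3=1, G4=0, G5=1, G6=0, G7=1 → Y1=1, Y2=1; observed Y1=1, Y2=1. Eliminates G0 inverted output, G4 stuck-at-1, G4 inverted output, G6 stuck-at-1, G6 inverted output, G7 inverted output.
Test 3 (x1=1, x2=1, x3=0, x4=1, x5=0): fault-free G0=0, G1=1, G2=1, G3=1, G4=1, G5=1, G6=1, G7=1 → Y1=1, Y2=1; observed Y1=1, Y2=0. Eliminates G7 stuck-at-1.
Only G0 stuck-at-1 is consistent with every test.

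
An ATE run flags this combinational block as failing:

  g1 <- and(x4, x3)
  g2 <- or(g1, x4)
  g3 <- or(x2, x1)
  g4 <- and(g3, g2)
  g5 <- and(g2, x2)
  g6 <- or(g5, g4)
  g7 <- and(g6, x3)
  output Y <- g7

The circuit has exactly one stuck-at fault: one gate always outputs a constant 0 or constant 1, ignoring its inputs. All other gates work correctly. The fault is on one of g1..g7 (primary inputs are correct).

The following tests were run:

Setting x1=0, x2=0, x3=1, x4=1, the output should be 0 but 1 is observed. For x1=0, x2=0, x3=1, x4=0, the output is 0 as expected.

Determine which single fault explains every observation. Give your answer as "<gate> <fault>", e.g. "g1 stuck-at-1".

g3 stuck-at-1

Fault-free values for test 1 (x1=0, x2=0, x3=1, x4=1): g1=1, g2=1, g3=0, g4=0, g5=0, g6=0, g7=0, giving Y=0. Observed 1.
Test 1: faults giving observed 1 are {g3 stuck-at-1, g4 stuck-at-1, g5 stuck-at-1, g6 stuck-at-1, g7 stuck-at-1}.
Test 2 (x1=0, x2=0, x3=1, x4=0): fault-free g1=0, g2=0, g3=0, g4=0, g5=0, g6=0, g7=0 → 0; observed 0. Eliminates g4 stuck-at-1, g5 stuck-at-1, g6 stuck-at-1, g7 stuck-at-1.
Only g3 stuck-at-1 is consistent with every test.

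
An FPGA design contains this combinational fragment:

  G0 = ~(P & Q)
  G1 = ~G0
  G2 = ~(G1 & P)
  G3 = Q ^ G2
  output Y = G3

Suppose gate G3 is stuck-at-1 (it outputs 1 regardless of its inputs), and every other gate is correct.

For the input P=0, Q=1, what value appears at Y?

Propagate with G3 forced: G0=1, G1=0, G2=1, G3=1 [stuck-at-1].
So Y = 1. (Without the fault it would be 0.)

1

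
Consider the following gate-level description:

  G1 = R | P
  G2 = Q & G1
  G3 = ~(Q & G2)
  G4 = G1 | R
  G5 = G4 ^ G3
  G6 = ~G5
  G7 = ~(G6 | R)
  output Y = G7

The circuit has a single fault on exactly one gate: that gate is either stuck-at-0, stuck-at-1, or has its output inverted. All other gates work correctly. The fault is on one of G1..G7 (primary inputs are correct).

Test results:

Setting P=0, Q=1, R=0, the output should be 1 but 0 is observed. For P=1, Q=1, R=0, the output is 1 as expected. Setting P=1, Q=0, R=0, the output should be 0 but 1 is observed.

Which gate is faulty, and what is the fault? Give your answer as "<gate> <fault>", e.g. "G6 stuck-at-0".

G3 stuck-at-0

Fault-free values for test 1 (P=0, Q=1, R=0): G1=0, G2=0, G3=1, G4=0, G5=1, G6=0, G7=1, giving Y=1. Observed 0.
Test 1: faults giving observed 0 are {G2 stuck-at-1, G2 inverted output, G3 stuck-at-0, G3 inverted output, G4 stuck-at-1, G4 inverted output, G5 stuck-at-0, G5 inverted output, G6 stuck-at-1, G6 inverted output, G7 stuck-at-0, G7 inverted output}.
Test 2 (P=1, Q=1, R=0): fault-free G1=1, G2=1, G3=0, G4=1, G5=1, G6=0, G7=1 → 1; observed 1. Eliminates G2 inverted output, G3 inverted output, G4 inverted output, G5 stuck-at-0, G5 inverted output, G6 stuck-at-1, G6 inverted output, G7 stuck-at-0, G7 inverted output.
Test 3 (P=1, Q=0, R=0): fault-free G1=1, G2=0, G3=1, G4=1, G5=0, G6=1, G7=0 → 0; observed 1. Eliminates G2 stuck-at-1, G4 stuck-at-1.
Only G3 stuck-at-0 is consistent with every test.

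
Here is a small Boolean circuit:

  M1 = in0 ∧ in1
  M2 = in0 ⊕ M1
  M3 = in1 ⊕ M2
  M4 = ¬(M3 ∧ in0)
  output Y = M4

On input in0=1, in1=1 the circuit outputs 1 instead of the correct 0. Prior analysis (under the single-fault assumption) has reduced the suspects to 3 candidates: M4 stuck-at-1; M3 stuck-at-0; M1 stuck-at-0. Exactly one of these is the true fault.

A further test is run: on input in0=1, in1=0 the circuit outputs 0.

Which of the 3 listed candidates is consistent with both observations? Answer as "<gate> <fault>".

Evaluate each candidate on input in0=1, in1=0:
  M4 stuck-at-1: M1=0, M2=1, M3=1, M4=1 [stuck-at-1] → 1 — eliminated
  M3 stuck-at-0: M1=0, M2=1, M3=0 [stuck-at-0], M4=1 → 1 — eliminated
  M1 stuck-at-0: M1=0 [stuck-at-0], M2=1, M3=1, M4=0 → 0 — matches
Only M1 stuck-at-0 reproduces the observed 0.

M1 stuck-at-0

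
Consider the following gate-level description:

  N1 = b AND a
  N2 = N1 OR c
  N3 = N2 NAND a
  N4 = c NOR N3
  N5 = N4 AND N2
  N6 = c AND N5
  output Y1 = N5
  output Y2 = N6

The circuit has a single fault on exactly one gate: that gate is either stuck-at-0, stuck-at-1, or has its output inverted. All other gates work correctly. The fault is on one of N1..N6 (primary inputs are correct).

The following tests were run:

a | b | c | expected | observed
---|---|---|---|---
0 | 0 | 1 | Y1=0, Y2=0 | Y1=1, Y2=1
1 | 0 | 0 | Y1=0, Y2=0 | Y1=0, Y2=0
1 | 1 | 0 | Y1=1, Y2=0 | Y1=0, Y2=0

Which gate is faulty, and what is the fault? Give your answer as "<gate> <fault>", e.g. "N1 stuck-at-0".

N4 inverted output

Fault-free values for test 1 (a=0, b=0, c=1): N1=0, N2=1, N3=1, N4=0, N5=0, N6=0, giving Y1=0, Y2=0. Observed Y1=1, Y2=1.
Test 1: faults giving observed Y1=1, Y2=1 are {N4 stuck-at-1, N4 inverted output, N5 stuck-at-1, N5 inverted output}.
Test 2 (a=1, b=0, c=0): fault-free N1=0, N2=0, N3=1, N4=0, N5=0, N6=0 → Y1=0, Y2=0; observed Y1=0, Y2=0. Eliminates N5 stuck-at-1, N5 inverted output.
Test 3 (a=1, b=1, c=0): fault-free N1=1, N2=1, N3=0, N4=1, N5=1, N6=0 → Y1=1, Y2=0; observed Y1=0, Y2=0. Eliminates N4 stuck-at-1.
Only N4 inverted output is consistent with every test.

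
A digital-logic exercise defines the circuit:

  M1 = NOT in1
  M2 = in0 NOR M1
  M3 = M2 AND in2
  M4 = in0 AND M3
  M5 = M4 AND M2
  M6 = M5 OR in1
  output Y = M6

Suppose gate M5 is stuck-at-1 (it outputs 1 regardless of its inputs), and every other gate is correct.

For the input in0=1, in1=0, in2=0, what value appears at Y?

Propagate with M5 forced: M1=1, M2=0, M3=0, M4=0, M5=1 [stuck-at-1], M6=1.
So Y = 1. (Without the fault it would be 0.)

1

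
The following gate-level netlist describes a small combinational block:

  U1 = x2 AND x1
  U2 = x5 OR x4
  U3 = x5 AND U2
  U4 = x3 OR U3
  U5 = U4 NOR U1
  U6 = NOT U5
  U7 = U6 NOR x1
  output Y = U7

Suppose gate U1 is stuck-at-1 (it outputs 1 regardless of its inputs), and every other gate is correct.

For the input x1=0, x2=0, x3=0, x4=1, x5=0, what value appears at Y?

Propagate with U1 forced: U1=1 [stuck-at-1], U2=1, U3=0, U4=0, U5=0, U6=1, U7=0.
So Y = 0. (Without the fault it would be 1.)

0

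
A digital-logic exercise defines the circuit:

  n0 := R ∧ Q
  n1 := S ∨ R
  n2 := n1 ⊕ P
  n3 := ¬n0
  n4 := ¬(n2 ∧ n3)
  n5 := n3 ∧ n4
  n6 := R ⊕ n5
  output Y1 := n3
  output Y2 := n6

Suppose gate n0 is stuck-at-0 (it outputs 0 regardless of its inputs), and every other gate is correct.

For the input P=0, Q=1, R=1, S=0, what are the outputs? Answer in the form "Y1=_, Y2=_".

Y1=1, Y2=1

Propagate with n0 forced: n0=0 [stuck-at-0], n1=1, n2=1, n3=1, n4=0, n5=0, n6=1.
So the outputs are Y1=1, Y2=1. (Without the fault they would be Y1=0, Y2=1.)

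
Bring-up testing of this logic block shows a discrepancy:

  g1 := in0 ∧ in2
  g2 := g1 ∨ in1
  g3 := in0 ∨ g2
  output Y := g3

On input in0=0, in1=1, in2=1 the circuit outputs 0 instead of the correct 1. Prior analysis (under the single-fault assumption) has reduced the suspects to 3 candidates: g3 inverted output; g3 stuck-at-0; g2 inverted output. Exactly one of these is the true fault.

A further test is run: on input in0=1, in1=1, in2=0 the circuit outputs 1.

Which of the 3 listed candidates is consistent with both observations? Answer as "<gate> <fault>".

g2 inverted output

Evaluate each candidate on input in0=1, in1=1, in2=0:
  g3 inverted output: g1=0, g2=1, g3=0 [inverted output] → 0 — eliminated
  g3 stuck-at-0: g1=0, g2=1, g3=0 [stuck-at-0] → 0 — eliminated
  g2 inverted output: g1=0, g2=0 [inverted output], g3=1 → 1 — matches
Only g2 inverted output reproduces the observed 1.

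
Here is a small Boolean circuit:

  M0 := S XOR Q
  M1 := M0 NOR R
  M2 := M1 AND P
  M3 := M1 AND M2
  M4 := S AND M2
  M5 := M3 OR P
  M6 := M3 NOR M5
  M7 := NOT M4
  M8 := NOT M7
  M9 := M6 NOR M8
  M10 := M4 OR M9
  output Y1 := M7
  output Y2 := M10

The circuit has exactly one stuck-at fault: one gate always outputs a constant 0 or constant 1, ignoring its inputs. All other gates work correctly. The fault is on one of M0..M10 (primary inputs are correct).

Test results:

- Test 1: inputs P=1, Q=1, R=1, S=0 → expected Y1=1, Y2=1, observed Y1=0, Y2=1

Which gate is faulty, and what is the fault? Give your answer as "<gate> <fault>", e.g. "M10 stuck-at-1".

M4 stuck-at-1

Fault-free values for test 1 (P=1, Q=1, R=1, S=0): M0=1, M1=0, M2=0, M3=0, M4=0, M5=1, M6=0, M7=1, M8=0, M9=1, M10=1, giving Y1=1, Y2=1. Observed Y1=0, Y2=1.
Test 1: faults giving observed Y1=0, Y2=1 are {M4 stuck-at-1}.
Only M4 stuck-at-1 is consistent with every test.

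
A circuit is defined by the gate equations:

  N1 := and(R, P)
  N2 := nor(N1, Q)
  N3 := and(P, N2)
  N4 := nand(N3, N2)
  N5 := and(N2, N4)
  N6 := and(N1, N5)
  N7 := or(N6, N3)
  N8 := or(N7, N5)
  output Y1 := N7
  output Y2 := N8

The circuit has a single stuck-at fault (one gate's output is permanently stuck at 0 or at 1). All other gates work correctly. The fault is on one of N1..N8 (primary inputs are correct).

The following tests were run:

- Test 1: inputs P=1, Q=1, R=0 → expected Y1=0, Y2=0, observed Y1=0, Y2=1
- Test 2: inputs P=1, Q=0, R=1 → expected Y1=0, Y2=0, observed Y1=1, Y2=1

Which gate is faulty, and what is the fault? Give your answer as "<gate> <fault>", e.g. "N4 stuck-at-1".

Fault-free values for test 1 (P=1, Q=1, R=0): N1=0, N2=0, N3=0, N4=1, N5=0, N6=0, N7=0, N8=0, giving Y1=0, Y2=0. Observed Y1=0, Y2=1.
Test 1: faults giving observed Y1=0, Y2=1 are {N5 stuck-at-1, N8 stuck-at-1}.
Test 2 (P=1, Q=0, R=1): fault-free N1=1, N2=0, N3=0, N4=1, N5=0, N6=0, N7=0, N8=0 → Y1=0, Y2=0; observed Y1=1, Y2=1. Eliminates N8 stuck-at-1.
Only N5 stuck-at-1 is consistent with every test.

N5 stuck-at-1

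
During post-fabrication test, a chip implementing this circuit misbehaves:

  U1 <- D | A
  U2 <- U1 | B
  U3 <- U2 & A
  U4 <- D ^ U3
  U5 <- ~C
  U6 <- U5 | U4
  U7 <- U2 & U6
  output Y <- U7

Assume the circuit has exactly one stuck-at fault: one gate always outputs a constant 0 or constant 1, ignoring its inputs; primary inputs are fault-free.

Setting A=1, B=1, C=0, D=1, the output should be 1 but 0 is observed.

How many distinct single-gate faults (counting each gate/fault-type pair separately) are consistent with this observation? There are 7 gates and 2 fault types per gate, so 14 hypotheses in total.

Fault-free: U1=1, U2=1, U3=1, U4=0, U5=1, U6=1, U7=1 → 1. Observed 0.
  U1 stuck-at-0: output 1 ✗
  U1 stuck-at-1: output 1 ✗
  U2 stuck-at-0: output 0 ✓
  U2 stuck-at-1: output 1 ✗
  U3 stuck-at-0: output 1 ✗
  U3 stuck-at-1: output 1 ✗
  U4 stuck-at-0: output 1 ✗
  U4 stuck-at-1: output 1 ✗
  U5 stuck-at-0: output 0 ✓
  U5 stuck-at-1: output 1 ✗
  U6 stuck-at-0: output 0 ✓
  U6 stuck-at-1: output 1 ✗
  U7 stuck-at-0: output 0 ✓
  U7 stuck-at-1: output 1 ✗
Consistent faults: {U2 stuck-at-0, U5 stuck-at-0, U6 stuck-at-0, U7 stuck-at-0} — 4 in all.

4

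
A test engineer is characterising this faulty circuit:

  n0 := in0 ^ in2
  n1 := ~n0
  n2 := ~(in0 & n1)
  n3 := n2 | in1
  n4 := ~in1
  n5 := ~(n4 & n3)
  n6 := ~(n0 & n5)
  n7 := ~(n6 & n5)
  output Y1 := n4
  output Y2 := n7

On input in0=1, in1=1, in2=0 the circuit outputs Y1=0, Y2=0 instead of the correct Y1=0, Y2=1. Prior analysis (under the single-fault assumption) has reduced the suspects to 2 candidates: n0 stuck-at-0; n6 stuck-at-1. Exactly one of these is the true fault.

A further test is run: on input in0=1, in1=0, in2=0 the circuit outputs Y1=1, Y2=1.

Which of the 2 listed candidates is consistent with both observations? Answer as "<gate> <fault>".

n6 stuck-at-1

Evaluate each candidate on input in0=1, in1=0, in2=0:
  n0 stuck-at-0: n0=0 [stuck-at-0], n1=1, n2=0, n3=0, n4=1, n5=1, n6=1, n7=0 → Y1=1, Y2=0 — eliminated
  n6 stuck-at-1: n0=1, n1=0, n2=1, n3=1, n4=1, n5=0, n6=1 [stuck-at-1], n7=1 → Y1=1, Y2=1 — matches
Only n6 stuck-at-1 reproduces the observed Y1=1, Y2=1.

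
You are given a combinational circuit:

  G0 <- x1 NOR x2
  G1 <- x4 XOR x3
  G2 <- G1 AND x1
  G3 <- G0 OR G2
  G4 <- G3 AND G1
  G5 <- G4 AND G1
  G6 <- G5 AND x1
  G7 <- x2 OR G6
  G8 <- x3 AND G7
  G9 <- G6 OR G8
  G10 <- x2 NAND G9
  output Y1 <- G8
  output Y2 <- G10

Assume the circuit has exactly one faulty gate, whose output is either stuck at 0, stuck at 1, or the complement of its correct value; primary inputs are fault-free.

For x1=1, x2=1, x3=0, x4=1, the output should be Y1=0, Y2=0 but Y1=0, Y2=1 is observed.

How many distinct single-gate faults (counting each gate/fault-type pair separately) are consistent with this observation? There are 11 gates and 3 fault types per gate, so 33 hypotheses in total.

16

Fault-free: G0=0, G1=1, G2=1, G3=1, G4=1, G5=1, G6=1, G7=1, G8=0, G9=1, G10=0 → Y1=0, Y2=0. Observed Y1=0, Y2=1.
  G0: none of the 3 fault types match ✗
  G1: stuck-at-0, inverted output ✓; others ✗
  G2: stuck-at-0, inverted output ✓; others ✗
  G3: stuck-at-0, inverted output ✓; others ✗
  G4: stuck-at-0, inverted output ✓; others ✗
  G5: stuck-at-0, inverted output ✓; others ✗
  G6: stuck-at-0, inverted output ✓; others ✗
  G7: none of the 3 fault types match ✗
  G8: none of the 3 fault types match ✗
  G9: stuck-at-0, inverted output ✓; others ✗
  G10: stuck-at-1, inverted output ✓; others ✗
Consistent faults: {G1 stuck-at-0, G1 inverted output, G2 stuck-at-0, G2 inverted output, G3 stuck-at-0, G3 inverted output, G4 stuck-at-0, G4 inverted output, G5 stuck-at-0, G5 inverted output, G6 stuck-at-0, G6 inverted output, G9 stuck-at-0, G9 inverted output, G10 stuck-at-1, G10 inverted output} — 16 in all.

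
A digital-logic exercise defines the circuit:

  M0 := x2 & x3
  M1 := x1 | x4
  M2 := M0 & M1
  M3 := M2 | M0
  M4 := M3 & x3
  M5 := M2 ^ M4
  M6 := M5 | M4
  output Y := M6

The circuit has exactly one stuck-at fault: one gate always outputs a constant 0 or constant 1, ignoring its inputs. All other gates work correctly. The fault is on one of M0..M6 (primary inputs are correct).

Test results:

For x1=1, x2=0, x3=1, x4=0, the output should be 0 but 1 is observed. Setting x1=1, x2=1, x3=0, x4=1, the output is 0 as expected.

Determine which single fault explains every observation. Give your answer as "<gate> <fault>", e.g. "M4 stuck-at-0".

M3 stuck-at-1

Fault-free values for test 1 (x1=1, x2=0, x3=1, x4=0): M0=0, M1=1, M2=0, M3=0, M4=0, M5=0, M6=0, giving Y=0. Observed 1.
Test 1: faults giving observed 1 are {M0 stuck-at-1, M2 stuck-at-1, M3 stuck-at-1, M4 stuck-at-1, M5 stuck-at-1, M6 stuck-at-1}.
Test 2 (x1=1, x2=1, x3=0, x4=1): fault-free M0=0, M1=1, M2=0, M3=0, M4=0, M5=0, M6=0 → 0; observed 0. Eliminates M0 stuck-at-1, M2 stuck-at-1, M4 stuck-at-1, M5 stuck-at-1, M6 stuck-at-1.
Only M3 stuck-at-1 is consistent with every test.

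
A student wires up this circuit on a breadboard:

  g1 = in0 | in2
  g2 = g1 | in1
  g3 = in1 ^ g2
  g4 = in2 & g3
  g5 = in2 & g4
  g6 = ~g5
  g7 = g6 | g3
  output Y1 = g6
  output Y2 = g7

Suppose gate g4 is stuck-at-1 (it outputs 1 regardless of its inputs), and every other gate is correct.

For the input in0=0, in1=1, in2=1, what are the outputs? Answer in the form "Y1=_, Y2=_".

Propagate with g4 forced: g1=1, g2=1, g3=0, g4=1 [stuck-at-1], g5=1, g6=0, g7=0.
So the outputs are Y1=0, Y2=0. (Without the fault they would be Y1=1, Y2=1.)

Y1=0, Y2=0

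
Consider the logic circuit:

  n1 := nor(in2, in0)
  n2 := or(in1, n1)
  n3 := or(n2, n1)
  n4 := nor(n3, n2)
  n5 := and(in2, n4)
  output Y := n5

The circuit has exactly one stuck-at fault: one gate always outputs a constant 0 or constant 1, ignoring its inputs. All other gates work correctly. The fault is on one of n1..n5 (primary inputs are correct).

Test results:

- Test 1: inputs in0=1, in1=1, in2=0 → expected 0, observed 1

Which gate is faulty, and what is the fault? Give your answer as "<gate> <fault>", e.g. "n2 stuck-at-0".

n5 stuck-at-1

Fault-free values for test 1 (in0=1, in1=1, in2=0): n1=0, n2=1, n3=1, n4=0, n5=0, giving Y=0. Observed 1.
Test 1: faults giving observed 1 are {n5 stuck-at-1}.
Only n5 stuck-at-1 is consistent with every test.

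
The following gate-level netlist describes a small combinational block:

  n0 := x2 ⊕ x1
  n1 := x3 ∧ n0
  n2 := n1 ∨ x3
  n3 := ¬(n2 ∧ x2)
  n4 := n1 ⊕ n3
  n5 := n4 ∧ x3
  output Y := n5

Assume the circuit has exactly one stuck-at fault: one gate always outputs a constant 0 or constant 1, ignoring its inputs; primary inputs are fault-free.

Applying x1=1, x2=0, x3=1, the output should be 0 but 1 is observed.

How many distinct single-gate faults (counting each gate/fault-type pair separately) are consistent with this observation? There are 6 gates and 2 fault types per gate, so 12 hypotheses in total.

Fault-free: n0=1, n1=1, n2=1, n3=1, n4=0, n5=0 → 0. Observed 1.
  n0 stuck-at-0: output 1 ✓
  n0 stuck-at-1: output 0 ✗
  n1 stuck-at-0: output 1 ✓
  n1 stuck-at-1: output 0 ✗
  n2 stuck-at-0: output 0 ✗
  n2 stuck-at-1: output 0 ✗
  n3 stuck-at-0: output 1 ✓
  n3 stuck-at-1: output 0 ✗
  n4 stuck-at-0: output 0 ✗
  n4 stuck-at-1: output 1 ✓
  n5 stuck-at-0: output 0 ✗
  n5 stuck-at-1: output 1 ✓
Consistent faults: {n0 stuck-at-0, n1 stuck-at-0, n3 stuck-at-0, n4 stuck-at-1, n5 stuck-at-1} — 5 in all.

5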